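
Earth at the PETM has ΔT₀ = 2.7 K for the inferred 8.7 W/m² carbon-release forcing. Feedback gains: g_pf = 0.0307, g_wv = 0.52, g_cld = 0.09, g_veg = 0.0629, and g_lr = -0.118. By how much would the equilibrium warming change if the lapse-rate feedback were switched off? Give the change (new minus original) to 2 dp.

2.59 K

Original: g = 0.5856, ΔT = 2.7/(1−0.5856) = 6.5154 K.
Without lapse-rate: g' = 0.7036, ΔT' = 2.7/(1−0.7036) = 9.1093 K.
Change = 9.1093 − 6.5154 = 2.59 K.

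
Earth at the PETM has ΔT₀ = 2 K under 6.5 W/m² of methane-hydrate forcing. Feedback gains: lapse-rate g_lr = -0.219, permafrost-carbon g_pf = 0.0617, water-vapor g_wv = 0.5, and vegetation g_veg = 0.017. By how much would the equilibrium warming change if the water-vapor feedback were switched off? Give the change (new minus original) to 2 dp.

-1.37 K

Original: g = 0.3597, ΔT = 2/(1−0.3597) = 3.1235 K.
Without water-vapor: g' = -0.1403, ΔT' = 2/(1+0.1403) = 1.7539 K.
Change = 1.7539 − 3.1235 = -1.37 K.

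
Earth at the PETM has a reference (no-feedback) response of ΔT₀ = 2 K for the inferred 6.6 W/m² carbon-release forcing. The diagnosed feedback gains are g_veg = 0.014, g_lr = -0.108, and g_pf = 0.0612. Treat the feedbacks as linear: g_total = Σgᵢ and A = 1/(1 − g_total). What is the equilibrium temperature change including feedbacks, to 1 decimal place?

Total gain g = 0.014 − 0.108 + 0.0612 = -0.0328.
Amplification A = 1/(1 + 0.0328) = 0.9682.
ΔT = 2 × 0.9682 = 1.9 K.

1.9 K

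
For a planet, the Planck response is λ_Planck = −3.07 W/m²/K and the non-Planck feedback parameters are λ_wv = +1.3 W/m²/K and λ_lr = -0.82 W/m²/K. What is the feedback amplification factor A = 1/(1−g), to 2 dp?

Convert to gains: g_wv = 1.3/3.07 = 0.4235; g_lr = -0.82/3.07 = -0.2671.
Total gain g = 0.1564.
A = 1/(1 − 0.1564) = 1.19.

1.19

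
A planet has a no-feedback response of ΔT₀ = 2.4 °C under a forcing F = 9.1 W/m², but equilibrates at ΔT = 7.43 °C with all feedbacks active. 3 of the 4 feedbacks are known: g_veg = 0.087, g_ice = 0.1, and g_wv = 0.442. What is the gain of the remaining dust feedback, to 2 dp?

Amplification A = ΔT/ΔT₀ = 7.43/2.4 = 3.096.
Total gain g = 1 − 1/A = 1 − 1/3.096 = 0.677.
Known gains sum to 0.087 + 0.1 + 0.442 = 0.629.
g_dust = 0.677 − 0.629 = 0.05.

0.05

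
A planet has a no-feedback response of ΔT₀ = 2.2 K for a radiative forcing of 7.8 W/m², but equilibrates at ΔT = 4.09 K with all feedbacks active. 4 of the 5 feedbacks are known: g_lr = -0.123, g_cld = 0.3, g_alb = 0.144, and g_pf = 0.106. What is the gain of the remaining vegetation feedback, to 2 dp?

0.04

Amplification A = ΔT/ΔT₀ = 4.09/2.2 = 1.859.
Total gain g = 1 − 1/A = 1 − 1/1.859 = 0.4621.
Known gains sum to -0.123 + 0.3 + 0.144 + 0.106 = 0.427.
g_veg = 0.4621 − 0.427 = 0.04.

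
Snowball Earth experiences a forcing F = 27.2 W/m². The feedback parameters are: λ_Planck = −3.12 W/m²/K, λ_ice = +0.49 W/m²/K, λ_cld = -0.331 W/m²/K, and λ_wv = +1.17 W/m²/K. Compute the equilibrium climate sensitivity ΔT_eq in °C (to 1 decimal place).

Net feedback parameter λ = (−3.12) + (+0.49) + (-0.331) + (+1.17) = -1.791 W/m²/K.
ΔT = −F/λ = −27.2/(-1.791) = 15.2 °C.

15.2 °C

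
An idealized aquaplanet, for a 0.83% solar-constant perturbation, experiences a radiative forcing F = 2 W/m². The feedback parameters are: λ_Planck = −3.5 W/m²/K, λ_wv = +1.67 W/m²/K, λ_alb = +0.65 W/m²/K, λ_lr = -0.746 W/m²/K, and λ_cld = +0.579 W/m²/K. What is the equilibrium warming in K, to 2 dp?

Net feedback parameter λ = (−3.5) + (+1.67) + (+0.65) + (-0.746) + (+0.579) = -1.347 W/m²/K.
ΔT = −F/λ = −2/(-1.347) = 1.48 K.

1.48 K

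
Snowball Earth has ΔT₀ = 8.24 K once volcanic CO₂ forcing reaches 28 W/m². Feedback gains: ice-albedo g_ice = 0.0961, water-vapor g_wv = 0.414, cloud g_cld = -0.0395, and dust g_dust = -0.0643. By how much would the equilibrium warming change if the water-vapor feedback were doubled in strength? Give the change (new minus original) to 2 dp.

Original: g = 0.4063, ΔT = 8.24/(1−0.4063) = 13.8791 K.
With doubled water-vapor: g' = 0.8203, ΔT' = 8.24/(1−0.8203) = 45.8542 K.
Change = 45.8542 − 13.8791 = 31.98 K.

31.98 K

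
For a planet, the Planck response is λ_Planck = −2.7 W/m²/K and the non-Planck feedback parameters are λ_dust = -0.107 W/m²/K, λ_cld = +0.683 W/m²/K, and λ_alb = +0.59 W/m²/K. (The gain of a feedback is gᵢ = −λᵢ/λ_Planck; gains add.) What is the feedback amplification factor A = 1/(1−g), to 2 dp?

1.76

Convert to gains: g_dust = -0.107/2.7 = -0.03963; g_cld = 0.683/2.7 = 0.253; g_alb = 0.59/2.7 = 0.2185.
Total gain g = 0.43187.
A = 1/(1 − 0.43187) = 1.76.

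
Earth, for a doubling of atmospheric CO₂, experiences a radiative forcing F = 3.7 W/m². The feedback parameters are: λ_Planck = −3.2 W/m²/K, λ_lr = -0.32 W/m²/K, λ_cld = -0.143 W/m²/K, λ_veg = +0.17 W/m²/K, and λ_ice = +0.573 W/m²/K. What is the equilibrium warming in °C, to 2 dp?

1.27 °C

Net feedback parameter λ = (−3.2) + (-0.32) + (-0.143) + (+0.17) + (+0.573) = -2.92 W/m²/K.
ΔT = −F/λ = −3.7/(-2.92) = 1.27 °C.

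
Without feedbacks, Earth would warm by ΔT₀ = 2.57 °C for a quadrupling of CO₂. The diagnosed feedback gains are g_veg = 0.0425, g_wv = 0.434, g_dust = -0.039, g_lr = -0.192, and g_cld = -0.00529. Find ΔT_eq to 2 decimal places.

3.38 °C

Total gain g = 0.0425 + 0.434 − 0.039 − 0.192 − 0.00529 = 0.24021.
Amplification A = 1/(1 − 0.24021) = 1.316.
ΔT = 2.57 × 1.316 = 3.38 °C.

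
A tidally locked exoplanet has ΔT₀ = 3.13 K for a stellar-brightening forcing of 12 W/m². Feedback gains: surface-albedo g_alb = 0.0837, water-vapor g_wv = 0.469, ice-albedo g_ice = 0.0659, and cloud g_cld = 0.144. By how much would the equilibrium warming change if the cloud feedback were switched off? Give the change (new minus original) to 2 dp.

Original: g = 0.7626, ΔT = 3.13/(1−0.7626) = 13.1845 K.
Without cloud: g' = 0.6186, ΔT' = 3.13/(1−0.6186) = 8.2066 K.
Change = 8.2066 − 13.1845 = -4.98 K.

-4.98 K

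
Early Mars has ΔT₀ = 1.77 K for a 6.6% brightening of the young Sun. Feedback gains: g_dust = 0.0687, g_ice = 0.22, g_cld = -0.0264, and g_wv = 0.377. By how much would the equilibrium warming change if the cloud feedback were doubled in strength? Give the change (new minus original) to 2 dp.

-0.33 K

Original: g = 0.6393, ΔT = 1.77/(1−0.6393) = 4.9071 K.
With doubled cloud: g' = 0.6129, ΔT' = 1.77/(1−0.6129) = 4.5725 K.
Change = 4.5725 − 4.9071 = -0.33 K.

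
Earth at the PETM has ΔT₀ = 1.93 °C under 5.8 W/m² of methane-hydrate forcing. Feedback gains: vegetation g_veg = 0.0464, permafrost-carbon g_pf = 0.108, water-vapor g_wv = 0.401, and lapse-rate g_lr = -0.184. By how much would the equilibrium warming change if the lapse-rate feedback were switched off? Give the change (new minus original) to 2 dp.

Original: g = 0.3714, ΔT = 1.93/(1−0.3714) = 3.0703 °C.
Without lapse-rate: g' = 0.5554, ΔT' = 1.93/(1−0.5554) = 4.3410 °C.
Change = 4.3410 − 3.0703 = 1.27 °C.

1.27 °C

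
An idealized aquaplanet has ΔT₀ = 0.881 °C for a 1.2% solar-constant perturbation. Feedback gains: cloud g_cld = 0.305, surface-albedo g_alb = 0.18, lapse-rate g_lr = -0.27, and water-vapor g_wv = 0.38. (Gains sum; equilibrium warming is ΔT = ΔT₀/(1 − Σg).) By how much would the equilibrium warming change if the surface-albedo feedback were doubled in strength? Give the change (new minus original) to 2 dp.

1.74 °C

Original: g = 0.595, ΔT = 0.881/(1−0.595) = 2.1753 °C.
With doubled surface-albedo: g' = 0.775, ΔT' = 0.881/(1−0.775) = 3.9156 °C.
Change = 3.9156 − 2.1753 = 1.74 °C.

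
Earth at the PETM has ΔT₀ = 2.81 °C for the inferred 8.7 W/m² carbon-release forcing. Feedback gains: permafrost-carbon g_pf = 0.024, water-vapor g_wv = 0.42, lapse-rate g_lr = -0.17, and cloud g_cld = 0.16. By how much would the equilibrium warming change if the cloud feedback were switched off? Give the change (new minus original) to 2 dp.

-1.09 °C

Original: g = 0.434, ΔT = 2.81/(1−0.434) = 4.9647 °C.
Without cloud: g' = 0.274, ΔT' = 2.81/(1−0.274) = 3.8705 °C.
Change = 3.8705 − 4.9647 = -1.09 °C.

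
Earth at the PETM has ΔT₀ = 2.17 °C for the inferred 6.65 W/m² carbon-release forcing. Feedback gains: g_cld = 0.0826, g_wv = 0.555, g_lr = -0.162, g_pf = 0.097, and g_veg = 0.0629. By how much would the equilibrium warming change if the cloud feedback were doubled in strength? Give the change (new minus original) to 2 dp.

1.74 °C

Original: g = 0.6355, ΔT = 2.17/(1−0.6355) = 5.9534 °C.
With doubled cloud: g' = 0.7181, ΔT' = 2.17/(1−0.7181) = 7.6978 °C.
Change = 7.6978 − 5.9534 = 1.74 °C.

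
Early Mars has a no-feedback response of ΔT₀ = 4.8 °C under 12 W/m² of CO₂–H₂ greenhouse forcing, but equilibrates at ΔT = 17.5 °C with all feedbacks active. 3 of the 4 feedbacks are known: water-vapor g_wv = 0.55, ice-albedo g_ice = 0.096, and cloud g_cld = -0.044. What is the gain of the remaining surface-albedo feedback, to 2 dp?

0.12

Amplification A = ΔT/ΔT₀ = 17.5/4.8 = 3.646.
Total gain g = 1 − 1/A = 1 − 1/3.646 = 0.7257.
Known gains sum to 0.55 + 0.096 − 0.044 = 0.602.
g_alb = 0.7257 − 0.602 = 0.12.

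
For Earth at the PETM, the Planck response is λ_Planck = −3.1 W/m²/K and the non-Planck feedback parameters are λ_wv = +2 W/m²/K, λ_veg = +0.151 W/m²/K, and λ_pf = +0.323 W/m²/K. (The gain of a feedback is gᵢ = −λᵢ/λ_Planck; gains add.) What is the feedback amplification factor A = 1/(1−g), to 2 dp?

4.95

Convert to gains: g_wv = 2/3.1 = 0.6452; g_veg = 0.151/3.1 = 0.04871; g_pf = 0.323/3.1 = 0.1042.
Total gain g = 0.79811.
A = 1/(1 − 0.79811) = 4.95.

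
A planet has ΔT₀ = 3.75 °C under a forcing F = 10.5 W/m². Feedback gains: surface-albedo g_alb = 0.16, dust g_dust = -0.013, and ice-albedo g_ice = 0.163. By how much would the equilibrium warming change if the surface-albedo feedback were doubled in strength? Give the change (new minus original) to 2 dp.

1.64 °C

Original: g = 0.31, ΔT = 3.75/(1−0.31) = 5.4348 °C.
With doubled surface-albedo: g' = 0.47, ΔT' = 3.75/(1−0.47) = 7.0755 °C.
Change = 7.0755 − 5.4348 = 1.64 °C.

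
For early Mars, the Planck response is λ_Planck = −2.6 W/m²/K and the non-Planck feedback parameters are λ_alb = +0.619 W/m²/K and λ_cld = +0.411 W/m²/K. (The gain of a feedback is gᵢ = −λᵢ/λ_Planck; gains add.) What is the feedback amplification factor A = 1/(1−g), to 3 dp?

Convert to gains: g_alb = 0.619/2.6 = 0.2381; g_cld = 0.411/2.6 = 0.1581.
Total gain g = 0.3962.
A = 1/(1 − 0.3962) = 1.656.

1.656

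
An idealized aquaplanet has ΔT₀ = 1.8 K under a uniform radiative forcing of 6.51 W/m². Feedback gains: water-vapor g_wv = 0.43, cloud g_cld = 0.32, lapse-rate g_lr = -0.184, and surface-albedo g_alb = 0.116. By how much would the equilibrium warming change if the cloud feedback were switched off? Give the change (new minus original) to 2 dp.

-2.84 K

Original: g = 0.682, ΔT = 1.8/(1−0.682) = 5.6604 K.
Without cloud: g' = 0.362, ΔT' = 1.8/(1−0.362) = 2.8213 K.
Change = 2.8213 − 5.6604 = -2.84 K.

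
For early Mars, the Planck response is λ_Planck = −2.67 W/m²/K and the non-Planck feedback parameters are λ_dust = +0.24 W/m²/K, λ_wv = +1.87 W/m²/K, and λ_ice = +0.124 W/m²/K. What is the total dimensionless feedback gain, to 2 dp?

Convert to gains: g_dust = 0.24/2.67 = 0.08989; g_wv = 1.87/2.67 = 0.7004; g_ice = 0.124/2.67 = 0.04644.
Total gain g = 0.83673.

0.84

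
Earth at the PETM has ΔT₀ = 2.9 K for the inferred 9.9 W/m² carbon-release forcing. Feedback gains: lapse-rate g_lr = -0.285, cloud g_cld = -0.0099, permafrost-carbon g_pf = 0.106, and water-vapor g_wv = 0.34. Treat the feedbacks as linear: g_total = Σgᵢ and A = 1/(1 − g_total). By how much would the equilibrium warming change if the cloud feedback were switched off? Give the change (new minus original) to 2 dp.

0.04 K

Original: g = 0.1511, ΔT = 2.9/(1−0.1511) = 3.4162 K.
Without cloud: g' = 0.161, ΔT' = 2.9/(1−0.161) = 3.4565 K.
Change = 3.4565 − 3.4162 = 0.04 K.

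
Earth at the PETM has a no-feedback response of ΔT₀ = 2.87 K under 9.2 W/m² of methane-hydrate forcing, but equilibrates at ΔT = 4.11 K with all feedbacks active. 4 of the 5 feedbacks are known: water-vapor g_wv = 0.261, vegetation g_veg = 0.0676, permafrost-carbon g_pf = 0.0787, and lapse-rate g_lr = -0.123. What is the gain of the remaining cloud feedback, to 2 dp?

0.02

Amplification A = ΔT/ΔT₀ = 4.11/2.87 = 1.432.
Total gain g = 1 − 1/A = 1 − 1/1.432 = 0.3017.
Known gains sum to 0.261 + 0.0676 + 0.0787 − 0.123 = 0.2843.
g_cld = 0.3017 − 0.2843 = 0.02.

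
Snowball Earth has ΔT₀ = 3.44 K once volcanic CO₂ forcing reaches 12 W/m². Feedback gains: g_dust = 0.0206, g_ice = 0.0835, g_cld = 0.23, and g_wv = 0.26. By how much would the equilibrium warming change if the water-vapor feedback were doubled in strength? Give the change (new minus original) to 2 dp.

Original: g = 0.5941, ΔT = 3.44/(1−0.5941) = 8.4750 K.
With doubled water-vapor: g' = 0.8541, ΔT' = 3.44/(1−0.8541) = 23.5778 K.
Change = 23.5778 − 8.4750 = 15.10 K.

15.10 K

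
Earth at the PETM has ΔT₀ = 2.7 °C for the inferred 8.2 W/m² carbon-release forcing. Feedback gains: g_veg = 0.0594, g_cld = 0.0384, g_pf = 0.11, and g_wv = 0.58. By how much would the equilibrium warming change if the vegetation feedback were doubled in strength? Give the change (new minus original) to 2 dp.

Original: g = 0.7878, ΔT = 2.7/(1−0.7878) = 12.7238 °C.
With doubled vegetation: g' = 0.8472, ΔT' = 2.7/(1−0.8472) = 17.6702 °C.
Change = 17.6702 − 12.7238 = 4.95 °C.

4.95 °C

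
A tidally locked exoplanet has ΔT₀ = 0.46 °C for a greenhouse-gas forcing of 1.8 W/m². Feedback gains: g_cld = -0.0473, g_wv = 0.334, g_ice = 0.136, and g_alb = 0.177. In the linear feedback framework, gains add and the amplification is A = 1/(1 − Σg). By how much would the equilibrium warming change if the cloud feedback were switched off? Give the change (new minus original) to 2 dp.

Original: g = 0.5997, ΔT = 0.46/(1−0.5997) = 1.1491 °C.
Without cloud: g' = 0.647, ΔT' = 0.46/(1−0.647) = 1.3031 °C.
Change = 1.3031 − 1.1491 = 0.15 °C.

0.15 °C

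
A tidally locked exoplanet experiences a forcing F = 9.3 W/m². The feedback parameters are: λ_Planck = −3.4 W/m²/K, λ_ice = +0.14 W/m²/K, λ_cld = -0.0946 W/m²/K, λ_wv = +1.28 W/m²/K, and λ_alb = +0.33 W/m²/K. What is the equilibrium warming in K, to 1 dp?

5.3 K

Net feedback parameter λ = (−3.4) + (+0.14) + (-0.0946) + (+1.28) + (+0.33) = -1.7446 W/m²/K.
ΔT = −F/λ = −9.3/(-1.7446) = 5.3 K.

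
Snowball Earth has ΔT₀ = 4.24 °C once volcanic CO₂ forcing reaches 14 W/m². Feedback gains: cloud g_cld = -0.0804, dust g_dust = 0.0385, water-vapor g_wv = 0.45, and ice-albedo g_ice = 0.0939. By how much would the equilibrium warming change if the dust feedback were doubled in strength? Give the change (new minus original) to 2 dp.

Original: g = 0.502, ΔT = 4.24/(1−0.502) = 8.5141 °C.
With doubled dust: g' = 0.5405, ΔT' = 4.24/(1−0.5405) = 9.2274 °C.
Change = 9.2274 − 8.5141 = 0.71 °C.

0.71 °C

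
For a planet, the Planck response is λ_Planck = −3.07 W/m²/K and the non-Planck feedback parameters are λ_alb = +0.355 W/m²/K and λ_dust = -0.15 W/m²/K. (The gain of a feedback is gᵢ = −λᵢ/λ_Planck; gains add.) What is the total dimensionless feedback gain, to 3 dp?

0.067

Convert to gains: g_alb = 0.355/3.07 = 0.1156; g_dust = -0.15/3.07 = -0.04886.
Total gain g = 0.06674.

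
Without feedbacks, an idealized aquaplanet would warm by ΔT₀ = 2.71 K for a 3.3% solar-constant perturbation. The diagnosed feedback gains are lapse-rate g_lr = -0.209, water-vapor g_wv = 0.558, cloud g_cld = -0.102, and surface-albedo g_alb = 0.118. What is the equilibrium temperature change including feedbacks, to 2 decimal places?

Total gain g = -0.209 + 0.558 − 0.102 + 0.118 = 0.365.
Amplification A = 1/(1 − 0.365) = 1.575.
ΔT = 2.71 × 1.575 = 4.27 K.

4.27 K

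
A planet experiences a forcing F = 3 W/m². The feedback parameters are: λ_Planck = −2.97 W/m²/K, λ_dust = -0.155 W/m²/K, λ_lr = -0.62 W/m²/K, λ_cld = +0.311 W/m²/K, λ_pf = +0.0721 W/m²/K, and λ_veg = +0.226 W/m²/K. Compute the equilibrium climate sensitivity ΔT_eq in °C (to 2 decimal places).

Net feedback parameter λ = (−2.97) + (-0.155) + (-0.62) + (+0.311) + (+0.0721) + (+0.226) = -3.1359 W/m²/K.
ΔT = −F/λ = −3/(-3.1359) = 0.96 °C.

0.96 °C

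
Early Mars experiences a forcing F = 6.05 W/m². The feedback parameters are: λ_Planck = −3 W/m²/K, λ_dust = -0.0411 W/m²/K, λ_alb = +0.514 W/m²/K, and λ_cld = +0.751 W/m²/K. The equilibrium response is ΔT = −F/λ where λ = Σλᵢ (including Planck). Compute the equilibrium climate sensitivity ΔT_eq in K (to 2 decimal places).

Net feedback parameter λ = (−3) + (-0.0411) + (+0.514) + (+0.751) = -1.7761 W/m²/K.
ΔT = −F/λ = −6.05/(-1.7761) = 3.41 K.

3.41 K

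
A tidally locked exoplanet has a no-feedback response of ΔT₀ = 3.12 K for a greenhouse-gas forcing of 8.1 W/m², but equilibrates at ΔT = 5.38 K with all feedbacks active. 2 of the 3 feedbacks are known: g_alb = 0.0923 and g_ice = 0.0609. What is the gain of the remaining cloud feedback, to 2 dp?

0.27

Amplification A = ΔT/ΔT₀ = 5.38/3.12 = 1.724.
Total gain g = 1 − 1/A = 1 − 1/1.724 = 0.42.
Known gains sum to 0.0923 + 0.0609 = 0.1532.
g_cld = 0.42 − 0.1532 = 0.27.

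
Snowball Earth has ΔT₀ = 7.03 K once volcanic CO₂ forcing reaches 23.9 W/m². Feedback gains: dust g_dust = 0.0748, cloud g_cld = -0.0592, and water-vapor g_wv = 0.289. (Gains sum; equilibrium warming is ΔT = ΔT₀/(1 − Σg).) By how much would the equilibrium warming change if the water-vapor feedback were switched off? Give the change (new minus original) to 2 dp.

-2.97 K

Original: g = 0.3046, ΔT = 7.03/(1−0.3046) = 10.1093 K.
Without water-vapor: g' = 0.0156, ΔT' = 7.03/(1−0.0156) = 7.1414 K.
Change = 7.1414 − 10.1093 = -2.97 K.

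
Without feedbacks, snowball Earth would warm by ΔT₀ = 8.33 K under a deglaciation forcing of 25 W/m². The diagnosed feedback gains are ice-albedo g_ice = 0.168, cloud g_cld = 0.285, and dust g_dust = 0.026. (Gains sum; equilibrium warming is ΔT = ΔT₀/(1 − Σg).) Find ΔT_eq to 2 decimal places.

15.99 K

Total gain g = 0.168 + 0.285 + 0.026 = 0.479.
Amplification A = 1/(1 − 0.479) = 1.919.
ΔT = 8.33 × 1.919 = 15.99 K.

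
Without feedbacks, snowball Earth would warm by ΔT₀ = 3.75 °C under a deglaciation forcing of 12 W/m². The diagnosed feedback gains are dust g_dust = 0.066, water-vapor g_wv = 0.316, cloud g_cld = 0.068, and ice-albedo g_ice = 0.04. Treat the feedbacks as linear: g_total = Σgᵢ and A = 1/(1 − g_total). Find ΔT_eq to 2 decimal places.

7.35 °C

Total gain g = 0.066 + 0.316 + 0.068 + 0.04 = 0.49.
Amplification A = 1/(1 − 0.49) = 1.961.
ΔT = 3.75 × 1.961 = 7.35 °C.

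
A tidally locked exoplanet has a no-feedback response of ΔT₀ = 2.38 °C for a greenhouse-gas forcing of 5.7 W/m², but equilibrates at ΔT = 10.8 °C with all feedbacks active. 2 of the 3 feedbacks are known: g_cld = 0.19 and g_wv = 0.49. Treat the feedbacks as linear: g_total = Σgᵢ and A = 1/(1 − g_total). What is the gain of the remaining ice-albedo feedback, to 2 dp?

Amplification A = ΔT/ΔT₀ = 10.8/2.38 = 4.538.
Total gain g = 1 − 1/A = 1 − 1/4.538 = 0.7796.
Known gains sum to 0.19 + 0.49 = 0.68.
g_ice = 0.7796 − 0.68 = 0.10.

0.10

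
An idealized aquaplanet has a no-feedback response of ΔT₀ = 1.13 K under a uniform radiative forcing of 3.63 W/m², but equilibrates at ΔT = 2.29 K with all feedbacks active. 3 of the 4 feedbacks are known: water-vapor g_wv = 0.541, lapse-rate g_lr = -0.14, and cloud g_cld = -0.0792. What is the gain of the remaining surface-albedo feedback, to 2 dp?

0.18

Amplification A = ΔT/ΔT₀ = 2.29/1.13 = 2.027.
Total gain g = 1 − 1/A = 1 − 1/2.027 = 0.5067.
Known gains sum to 0.541 − 0.14 − 0.0792 = 0.3218.
g_alb = 0.5067 − 0.3218 = 0.18.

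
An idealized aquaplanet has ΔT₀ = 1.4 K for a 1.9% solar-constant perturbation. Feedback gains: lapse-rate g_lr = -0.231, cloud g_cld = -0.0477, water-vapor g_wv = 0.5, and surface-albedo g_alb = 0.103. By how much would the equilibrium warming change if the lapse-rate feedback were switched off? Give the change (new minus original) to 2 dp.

1.08 K

Original: g = 0.3243, ΔT = 1.4/(1−0.3243) = 2.0719 K.
Without lapse-rate: g' = 0.5553, ΔT' = 1.4/(1−0.5553) = 3.1482 K.
Change = 3.1482 − 2.0719 = 1.08 K.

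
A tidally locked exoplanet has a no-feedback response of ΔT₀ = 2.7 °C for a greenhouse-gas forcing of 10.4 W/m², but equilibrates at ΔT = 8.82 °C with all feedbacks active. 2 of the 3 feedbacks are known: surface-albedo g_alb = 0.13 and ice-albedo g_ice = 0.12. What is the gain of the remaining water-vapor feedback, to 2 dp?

Amplification A = ΔT/ΔT₀ = 8.82/2.7 = 3.267.
Total gain g = 1 − 1/A = 1 − 1/3.267 = 0.6939.
Known gains sum to 0.13 + 0.12 = 0.25.
g_wv = 0.6939 − 0.25 = 0.44.

0.44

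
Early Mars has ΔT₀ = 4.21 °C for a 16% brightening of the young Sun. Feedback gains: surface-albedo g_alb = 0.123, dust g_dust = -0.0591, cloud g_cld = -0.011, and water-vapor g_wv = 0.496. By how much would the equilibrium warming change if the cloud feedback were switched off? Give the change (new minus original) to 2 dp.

0.23 °C

Original: g = 0.5489, ΔT = 4.21/(1−0.5489) = 9.3327 °C.
Without cloud: g' = 0.5599, ΔT' = 4.21/(1−0.5599) = 9.5660 °C.
Change = 9.5660 − 9.3327 = 0.23 °C.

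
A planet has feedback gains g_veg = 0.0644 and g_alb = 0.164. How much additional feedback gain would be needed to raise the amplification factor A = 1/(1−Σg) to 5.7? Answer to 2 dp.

0.60

Current total gain = 0.2284.
Target gain for A = 5.7: g* = 1 − 1/5.7 = 0.8246.
Additional gain needed = 0.8246 − 0.2284 = 0.60.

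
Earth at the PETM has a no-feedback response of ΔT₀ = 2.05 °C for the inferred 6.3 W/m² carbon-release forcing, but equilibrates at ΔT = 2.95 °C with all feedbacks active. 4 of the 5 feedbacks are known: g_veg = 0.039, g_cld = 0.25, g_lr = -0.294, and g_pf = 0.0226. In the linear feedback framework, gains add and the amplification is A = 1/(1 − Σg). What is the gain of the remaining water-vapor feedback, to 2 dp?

Amplification A = ΔT/ΔT₀ = 2.95/2.05 = 1.439.
Total gain g = 1 − 1/A = 1 − 1/1.439 = 0.3051.
Known gains sum to 0.039 + 0.25 − 0.294 + 0.0226 = 0.0176.
g_wv = 0.3051 − 0.0176 = 0.29.

0.29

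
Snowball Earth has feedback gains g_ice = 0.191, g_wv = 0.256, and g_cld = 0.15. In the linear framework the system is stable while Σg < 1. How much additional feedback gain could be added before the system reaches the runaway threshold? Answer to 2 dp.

Current total gain = 0.191 + 0.256 + 0.15 = 0.597.
Margin to runaway = 1 − 0.597 = 0.40.

0.40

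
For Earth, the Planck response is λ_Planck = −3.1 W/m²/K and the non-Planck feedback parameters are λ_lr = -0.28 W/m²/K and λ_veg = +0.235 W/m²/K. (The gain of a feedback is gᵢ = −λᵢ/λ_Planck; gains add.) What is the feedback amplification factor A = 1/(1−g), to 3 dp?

Convert to gains: g_lr = -0.28/3.1 = -0.09032; g_veg = 0.235/3.1 = 0.07581.
Total gain g = -0.01451.
A = 1/(1 + 0.01451) = 0.986.

0.986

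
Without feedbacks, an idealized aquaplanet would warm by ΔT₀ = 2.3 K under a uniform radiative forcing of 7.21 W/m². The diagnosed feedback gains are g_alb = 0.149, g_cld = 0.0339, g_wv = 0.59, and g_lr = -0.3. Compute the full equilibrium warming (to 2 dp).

4.36 K

Total gain g = 0.149 + 0.0339 + 0.59 − 0.3 = 0.4729.
Amplification A = 1/(1 − 0.4729) = 1.897.
ΔT = 2.3 × 1.897 = 4.36 K.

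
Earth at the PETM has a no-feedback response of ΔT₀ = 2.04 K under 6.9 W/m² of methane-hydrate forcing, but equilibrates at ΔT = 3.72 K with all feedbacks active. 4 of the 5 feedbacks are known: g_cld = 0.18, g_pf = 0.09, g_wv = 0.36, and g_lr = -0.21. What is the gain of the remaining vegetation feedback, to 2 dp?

0.03

Amplification A = ΔT/ΔT₀ = 3.72/2.04 = 1.824.
Total gain g = 1 − 1/A = 1 − 1/1.824 = 0.4518.
Known gains sum to 0.18 + 0.09 + 0.36 − 0.21 = 0.42.
g_veg = 0.4518 − 0.42 = 0.03.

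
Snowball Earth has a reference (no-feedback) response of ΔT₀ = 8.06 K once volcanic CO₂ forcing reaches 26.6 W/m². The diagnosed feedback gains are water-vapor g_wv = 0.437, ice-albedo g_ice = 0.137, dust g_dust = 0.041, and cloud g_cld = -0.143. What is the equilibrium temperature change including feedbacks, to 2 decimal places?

15.27 K

Total gain g = 0.437 + 0.137 + 0.041 − 0.143 = 0.472.
Amplification A = 1/(1 − 0.472) = 1.894.
ΔT = 8.06 × 1.894 = 15.27 K.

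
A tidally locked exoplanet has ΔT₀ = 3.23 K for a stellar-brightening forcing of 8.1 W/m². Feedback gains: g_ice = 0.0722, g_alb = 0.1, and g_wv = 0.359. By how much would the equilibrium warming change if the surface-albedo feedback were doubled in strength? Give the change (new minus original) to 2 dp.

1.87 K

Original: g = 0.5312, ΔT = 3.23/(1−0.5312) = 6.8899 K.
With doubled surface-albedo: g' = 0.6312, ΔT' = 3.23/(1−0.6312) = 8.7581 K.
Change = 8.7581 − 6.8899 = 1.87 K.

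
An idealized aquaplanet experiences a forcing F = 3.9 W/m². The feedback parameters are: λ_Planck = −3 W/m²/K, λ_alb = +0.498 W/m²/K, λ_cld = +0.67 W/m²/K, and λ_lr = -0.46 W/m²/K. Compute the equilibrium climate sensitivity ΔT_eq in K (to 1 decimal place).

Net feedback parameter λ = (−3) + (+0.498) + (+0.67) + (-0.46) = -2.292 W/m²/K.
ΔT = −F/λ = −3.9/(-2.292) = 1.7 K.

1.7 K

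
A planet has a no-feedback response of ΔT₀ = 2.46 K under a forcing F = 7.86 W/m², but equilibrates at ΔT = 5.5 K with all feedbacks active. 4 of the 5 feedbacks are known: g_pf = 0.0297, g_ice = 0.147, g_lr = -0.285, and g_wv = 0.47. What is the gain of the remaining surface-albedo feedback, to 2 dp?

Amplification A = ΔT/ΔT₀ = 5.5/2.46 = 2.236.
Total gain g = 1 − 1/A = 1 − 1/2.236 = 0.5528.
Known gains sum to 0.0297 + 0.147 − 0.285 + 0.47 = 0.3617.
g_alb = 0.5528 − 0.3617 = 0.19.

0.19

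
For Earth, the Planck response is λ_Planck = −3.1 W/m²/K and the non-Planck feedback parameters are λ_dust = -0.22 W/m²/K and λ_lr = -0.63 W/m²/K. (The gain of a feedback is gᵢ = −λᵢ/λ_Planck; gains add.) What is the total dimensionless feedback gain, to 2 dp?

Convert to gains: g_dust = -0.22/3.1 = -0.07097; g_lr = -0.63/3.1 = -0.2032.
Total gain g = -0.27417.

-0.27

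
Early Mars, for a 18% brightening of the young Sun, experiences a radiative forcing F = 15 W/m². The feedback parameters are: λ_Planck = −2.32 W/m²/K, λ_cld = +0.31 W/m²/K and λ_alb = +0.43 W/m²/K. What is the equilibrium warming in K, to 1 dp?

Net feedback parameter λ = (−2.32) + (+0.31) + (+0.43) = -1.58 W/m²/K.
ΔT = −F/λ = −15/(-1.58) = 9.5 K.

9.5 K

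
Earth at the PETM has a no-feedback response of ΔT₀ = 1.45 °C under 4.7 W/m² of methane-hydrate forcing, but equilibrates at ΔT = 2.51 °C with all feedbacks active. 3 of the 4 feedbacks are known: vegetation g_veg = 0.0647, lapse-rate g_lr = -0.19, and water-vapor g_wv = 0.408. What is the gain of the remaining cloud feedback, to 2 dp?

0.14

Amplification A = ΔT/ΔT₀ = 2.51/1.45 = 1.731.
Total gain g = 1 − 1/A = 1 − 1/1.731 = 0.4223.
Known gains sum to 0.0647 − 0.19 + 0.408 = 0.2827.
g_cld = 0.4223 − 0.2827 = 0.14.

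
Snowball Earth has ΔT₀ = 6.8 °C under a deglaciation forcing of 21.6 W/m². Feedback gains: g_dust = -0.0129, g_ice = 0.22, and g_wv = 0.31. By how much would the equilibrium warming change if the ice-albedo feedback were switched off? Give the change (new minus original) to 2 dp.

Original: g = 0.5171, ΔT = 6.8/(1−0.5171) = 14.0816 °C.
Without ice-albedo: g' = 0.2971, ΔT' = 6.8/(1−0.2971) = 9.6742 °C.
Change = 9.6742 − 14.0816 = -4.41 °C.

-4.41 °C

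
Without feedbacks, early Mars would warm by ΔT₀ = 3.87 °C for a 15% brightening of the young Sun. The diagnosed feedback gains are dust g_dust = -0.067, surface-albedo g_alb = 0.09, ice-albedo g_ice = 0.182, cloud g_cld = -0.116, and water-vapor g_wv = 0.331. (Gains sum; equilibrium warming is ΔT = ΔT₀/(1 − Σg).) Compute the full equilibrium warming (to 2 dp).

Total gain g = -0.067 + 0.09 + 0.182 − 0.116 + 0.331 = 0.42.
Amplification A = 1/(1 − 0.42) = 1.724.
ΔT = 3.87 × 1.724 = 6.67 °C.

6.67 °C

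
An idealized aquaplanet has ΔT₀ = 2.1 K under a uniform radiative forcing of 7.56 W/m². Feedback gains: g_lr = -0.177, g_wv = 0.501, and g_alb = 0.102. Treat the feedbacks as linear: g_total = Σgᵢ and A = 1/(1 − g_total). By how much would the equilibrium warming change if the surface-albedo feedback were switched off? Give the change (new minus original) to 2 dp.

Original: g = 0.426, ΔT = 2.1/(1−0.426) = 3.6585 K.
Without surface-albedo: g' = 0.324, ΔT' = 2.1/(1−0.324) = 3.1065 K.
Change = 3.1065 − 3.6585 = -0.55 K.

-0.55 K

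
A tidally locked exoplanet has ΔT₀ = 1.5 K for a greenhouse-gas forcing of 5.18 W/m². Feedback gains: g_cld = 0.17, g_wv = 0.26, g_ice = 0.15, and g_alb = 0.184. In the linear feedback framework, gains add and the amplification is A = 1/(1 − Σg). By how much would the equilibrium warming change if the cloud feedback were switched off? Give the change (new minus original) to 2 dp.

Original: g = 0.764, ΔT = 1.5/(1−0.764) = 6.3559 K.
Without cloud: g' = 0.594, ΔT' = 1.5/(1−0.594) = 3.6946 K.
Change = 3.6946 − 6.3559 = -2.66 K.

-2.66 K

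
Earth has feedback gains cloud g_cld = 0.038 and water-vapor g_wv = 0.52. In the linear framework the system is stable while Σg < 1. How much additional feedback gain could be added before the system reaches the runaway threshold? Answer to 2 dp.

Current total gain = 0.038 + 0.52 = 0.558.
Margin to runaway = 1 − 0.558 = 0.44.

0.44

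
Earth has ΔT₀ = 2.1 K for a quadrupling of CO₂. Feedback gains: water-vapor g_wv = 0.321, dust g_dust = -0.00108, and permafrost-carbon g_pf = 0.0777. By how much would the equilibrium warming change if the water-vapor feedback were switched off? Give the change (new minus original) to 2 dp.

Original: g = 0.39762, ΔT = 2.1/(1−0.39762) = 3.4862 K.
Without water-vapor: g' = 0.07662, ΔT' = 2.1/(1−0.07662) = 2.2743 K.
Change = 2.2743 − 3.4862 = -1.21 K.

-1.21 K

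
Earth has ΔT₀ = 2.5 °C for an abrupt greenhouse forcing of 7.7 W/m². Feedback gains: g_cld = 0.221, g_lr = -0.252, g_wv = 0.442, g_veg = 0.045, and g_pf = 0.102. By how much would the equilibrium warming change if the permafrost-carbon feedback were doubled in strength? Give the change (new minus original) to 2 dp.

1.70 °C

Original: g = 0.558, ΔT = 2.5/(1−0.558) = 5.6561 °C.
With doubled permafrost-carbon: g' = 0.66, ΔT' = 2.5/(1−0.66) = 7.3529 °C.
Change = 7.3529 − 5.6561 = 1.70 °C.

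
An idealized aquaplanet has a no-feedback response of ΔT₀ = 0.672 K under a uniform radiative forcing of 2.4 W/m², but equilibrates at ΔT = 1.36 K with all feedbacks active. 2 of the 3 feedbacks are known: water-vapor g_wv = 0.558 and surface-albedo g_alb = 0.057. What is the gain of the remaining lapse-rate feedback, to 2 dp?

Amplification A = ΔT/ΔT₀ = 1.36/0.672 = 2.024.
Total gain g = 1 − 1/A = 1 − 1/2.024 = 0.5059.
Known gains sum to 0.558 + 0.057 = 0.615.
g_lr = 0.5059 − 0.615 = -0.11.

-0.11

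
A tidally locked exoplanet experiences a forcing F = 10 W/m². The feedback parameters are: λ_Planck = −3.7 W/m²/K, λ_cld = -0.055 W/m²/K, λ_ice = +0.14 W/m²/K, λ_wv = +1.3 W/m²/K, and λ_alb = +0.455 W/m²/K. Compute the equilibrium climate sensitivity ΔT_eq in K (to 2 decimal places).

Net feedback parameter λ = (−3.7) + (-0.055) + (+0.14) + (+1.3) + (+0.455) = -1.86 W/m²/K.
ΔT = −F/λ = −10/(-1.86) = 5.38 K.

5.38 K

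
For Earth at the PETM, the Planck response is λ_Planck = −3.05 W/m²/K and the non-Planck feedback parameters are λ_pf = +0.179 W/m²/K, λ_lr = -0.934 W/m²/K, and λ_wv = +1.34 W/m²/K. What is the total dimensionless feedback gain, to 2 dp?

Convert to gains: g_pf = 0.179/3.05 = 0.05869; g_lr = -0.934/3.05 = -0.3062; g_wv = 1.34/3.05 = 0.4393.
Total gain g = 0.19179.

0.19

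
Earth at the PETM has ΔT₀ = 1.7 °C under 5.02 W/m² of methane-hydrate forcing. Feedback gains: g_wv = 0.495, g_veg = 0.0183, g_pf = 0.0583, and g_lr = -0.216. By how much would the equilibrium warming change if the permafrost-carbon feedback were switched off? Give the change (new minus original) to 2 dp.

Original: g = 0.3556, ΔT = 1.7/(1−0.3556) = 2.6381 °C.
Without permafrost-carbon: g' = 0.2973, ΔT' = 1.7/(1−0.2973) = 2.4192 °C.
Change = 2.4192 − 2.6381 = -0.22 °C.

-0.22 °C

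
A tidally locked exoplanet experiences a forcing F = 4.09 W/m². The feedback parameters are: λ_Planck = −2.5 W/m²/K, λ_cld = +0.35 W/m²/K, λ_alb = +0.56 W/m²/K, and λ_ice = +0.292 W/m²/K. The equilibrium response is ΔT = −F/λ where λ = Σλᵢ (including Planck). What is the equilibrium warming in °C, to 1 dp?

Net feedback parameter λ = (−2.5) + (+0.35) + (+0.56) + (+0.292) = -1.298 W/m²/K.
ΔT = −F/λ = −4.09/(-1.298) = 3.2 °C.

3.2 °C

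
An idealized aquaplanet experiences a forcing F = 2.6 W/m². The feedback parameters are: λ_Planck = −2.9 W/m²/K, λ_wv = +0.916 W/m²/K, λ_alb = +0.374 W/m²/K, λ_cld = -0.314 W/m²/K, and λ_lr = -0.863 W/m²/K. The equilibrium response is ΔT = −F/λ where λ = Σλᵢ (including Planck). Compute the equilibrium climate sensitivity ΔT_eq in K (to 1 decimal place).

Net feedback parameter λ = (−2.9) + (+0.916) + (+0.374) + (-0.314) + (-0.863) = -2.787 W/m²/K.
ΔT = −F/λ = −2.6/(-2.787) = 0.9 K.

0.9 K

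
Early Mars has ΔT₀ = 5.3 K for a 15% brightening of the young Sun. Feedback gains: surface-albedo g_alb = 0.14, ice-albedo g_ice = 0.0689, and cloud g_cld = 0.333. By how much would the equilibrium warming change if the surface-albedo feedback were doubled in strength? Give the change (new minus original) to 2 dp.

5.09 K

Original: g = 0.5419, ΔT = 5.3/(1−0.5419) = 11.5695 K.
With doubled surface-albedo: g' = 0.6819, ΔT' = 5.3/(1−0.6819) = 16.6614 K.
Change = 16.6614 − 11.5695 = 5.09 K.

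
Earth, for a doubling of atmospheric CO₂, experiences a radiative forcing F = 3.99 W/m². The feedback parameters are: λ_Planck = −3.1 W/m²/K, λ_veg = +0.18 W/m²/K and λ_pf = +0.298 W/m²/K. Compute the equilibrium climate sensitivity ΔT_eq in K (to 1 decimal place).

Net feedback parameter λ = (−3.1) + (+0.18) + (+0.298) = -2.622 W/m²/K.
ΔT = −F/λ = −3.99/(-2.622) = 1.5 K.

1.5 K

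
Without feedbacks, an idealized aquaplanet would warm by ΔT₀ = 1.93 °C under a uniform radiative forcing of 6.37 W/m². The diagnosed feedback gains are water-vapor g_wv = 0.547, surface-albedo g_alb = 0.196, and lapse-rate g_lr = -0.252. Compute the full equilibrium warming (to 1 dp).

3.8 °C

Total gain g = 0.547 + 0.196 − 0.252 = 0.491.
Amplification A = 1/(1 − 0.491) = 1.965.
ΔT = 1.93 × 1.965 = 3.8 °C.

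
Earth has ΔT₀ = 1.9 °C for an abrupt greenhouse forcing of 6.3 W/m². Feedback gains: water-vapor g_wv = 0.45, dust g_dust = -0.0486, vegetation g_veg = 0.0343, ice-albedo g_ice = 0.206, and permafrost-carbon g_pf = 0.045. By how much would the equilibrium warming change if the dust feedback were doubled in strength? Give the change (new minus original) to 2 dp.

Original: g = 0.6867, ΔT = 1.9/(1−0.6867) = 6.0645 °C.
With doubled dust: g' = 0.6381, ΔT' = 1.9/(1−0.6381) = 5.2501 °C.
Change = 5.2501 − 6.0645 = -0.81 °C.

-0.81 °C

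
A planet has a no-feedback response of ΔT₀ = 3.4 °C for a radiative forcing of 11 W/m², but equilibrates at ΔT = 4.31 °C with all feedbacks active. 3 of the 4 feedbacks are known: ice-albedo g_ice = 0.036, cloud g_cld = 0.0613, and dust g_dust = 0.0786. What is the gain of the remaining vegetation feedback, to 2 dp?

0.04

Amplification A = ΔT/ΔT₀ = 4.31/3.4 = 1.268.
Total gain g = 1 − 1/A = 1 − 1/1.268 = 0.2114.
Known gains sum to 0.036 + 0.0613 + 0.0786 = 0.1759.
g_veg = 0.2114 − 0.1759 = 0.04.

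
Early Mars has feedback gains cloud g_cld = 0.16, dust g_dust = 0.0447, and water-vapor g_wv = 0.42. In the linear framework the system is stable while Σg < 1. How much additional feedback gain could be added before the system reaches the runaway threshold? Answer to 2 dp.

0.38

Current total gain = 0.16 + 0.0447 + 0.42 = 0.6247.
Margin to runaway = 1 − 0.6247 = 0.38.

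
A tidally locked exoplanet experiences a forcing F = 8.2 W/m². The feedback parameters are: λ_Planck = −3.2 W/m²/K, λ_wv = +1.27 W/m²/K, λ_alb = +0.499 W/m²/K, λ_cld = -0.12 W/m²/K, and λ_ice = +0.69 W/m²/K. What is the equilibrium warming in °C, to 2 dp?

Net feedback parameter λ = (−3.2) + (+1.27) + (+0.499) + (-0.12) + (+0.69) = -0.861 W/m²/K.
ΔT = −F/λ = −8.2/(-0.861) = 9.52 °C.

9.52 °C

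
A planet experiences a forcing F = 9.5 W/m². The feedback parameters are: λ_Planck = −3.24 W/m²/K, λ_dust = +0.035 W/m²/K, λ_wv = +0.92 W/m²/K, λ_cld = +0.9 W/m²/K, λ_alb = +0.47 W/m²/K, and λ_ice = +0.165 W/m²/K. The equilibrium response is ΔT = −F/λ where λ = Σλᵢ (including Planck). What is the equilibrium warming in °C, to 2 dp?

12.67 °C

Net feedback parameter λ = (−3.24) + (+0.035) + (+0.92) + (+0.9) + (+0.47) + (+0.165) = -0.75 W/m²/K.
ΔT = −F/λ = −9.5/(-0.75) = 12.67 °C.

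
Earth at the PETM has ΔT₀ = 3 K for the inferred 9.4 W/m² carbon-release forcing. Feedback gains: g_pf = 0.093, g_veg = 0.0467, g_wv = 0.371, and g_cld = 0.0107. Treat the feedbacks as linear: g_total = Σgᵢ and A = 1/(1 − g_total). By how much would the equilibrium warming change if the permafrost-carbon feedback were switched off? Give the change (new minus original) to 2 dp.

Original: g = 0.5214, ΔT = 3/(1−0.5214) = 6.2683 K.
Without permafrost-carbon: g' = 0.4284, ΔT' = 3/(1−0.4284) = 5.2484 K.
Change = 5.2484 − 6.2683 = -1.02 K.

-1.02 K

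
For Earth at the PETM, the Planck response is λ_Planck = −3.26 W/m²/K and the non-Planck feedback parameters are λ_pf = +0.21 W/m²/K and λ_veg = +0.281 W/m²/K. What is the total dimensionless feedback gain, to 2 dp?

0.15

Convert to gains: g_pf = 0.21/3.26 = 0.06442; g_veg = 0.281/3.26 = 0.0862.
Total gain g = 0.15062.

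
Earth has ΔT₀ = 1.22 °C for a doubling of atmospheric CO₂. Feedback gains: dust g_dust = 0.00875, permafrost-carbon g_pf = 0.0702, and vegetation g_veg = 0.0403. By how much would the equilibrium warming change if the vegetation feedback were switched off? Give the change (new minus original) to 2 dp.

Original: g = 0.11925, ΔT = 1.22/(1−0.11925) = 1.3852 °C.
Without vegetation: g' = 0.07895, ΔT' = 1.22/(1−0.07895) = 1.3246 °C.
Change = 1.3246 − 1.3852 = -0.06 °C.

-0.06 °C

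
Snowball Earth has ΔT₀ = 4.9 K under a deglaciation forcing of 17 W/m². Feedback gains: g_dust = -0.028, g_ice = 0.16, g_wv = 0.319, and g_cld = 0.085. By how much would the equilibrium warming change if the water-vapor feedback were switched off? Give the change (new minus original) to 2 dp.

Original: g = 0.536, ΔT = 4.9/(1−0.536) = 10.5603 K.
Without water-vapor: g' = 0.217, ΔT' = 4.9/(1−0.217) = 6.2580 K.
Change = 6.2580 − 10.5603 = -4.30 K.

-4.30 K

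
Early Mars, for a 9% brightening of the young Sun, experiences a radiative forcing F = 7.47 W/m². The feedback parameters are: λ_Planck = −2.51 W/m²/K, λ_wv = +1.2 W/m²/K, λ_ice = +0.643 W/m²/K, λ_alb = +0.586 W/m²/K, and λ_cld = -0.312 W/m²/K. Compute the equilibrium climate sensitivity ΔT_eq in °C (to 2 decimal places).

19.01 °C

Net feedback parameter λ = (−2.51) + (+1.2) + (+0.643) + (+0.586) + (-0.312) = -0.393 W/m²/K.
ΔT = −F/λ = −7.47/(-0.393) = 19.01 °C.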